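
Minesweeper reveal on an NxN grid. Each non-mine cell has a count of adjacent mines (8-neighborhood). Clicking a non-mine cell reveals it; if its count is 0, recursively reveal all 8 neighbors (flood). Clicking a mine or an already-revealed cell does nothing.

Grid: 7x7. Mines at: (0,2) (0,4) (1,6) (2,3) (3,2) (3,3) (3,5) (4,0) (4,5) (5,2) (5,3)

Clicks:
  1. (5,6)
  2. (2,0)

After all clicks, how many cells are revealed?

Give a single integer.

Click 1 (5,6) count=1: revealed 1 new [(5,6)] -> total=1
Click 2 (2,0) count=0: revealed 8 new [(0,0) (0,1) (1,0) (1,1) (2,0) (2,1) (3,0) (3,1)] -> total=9

Answer: 9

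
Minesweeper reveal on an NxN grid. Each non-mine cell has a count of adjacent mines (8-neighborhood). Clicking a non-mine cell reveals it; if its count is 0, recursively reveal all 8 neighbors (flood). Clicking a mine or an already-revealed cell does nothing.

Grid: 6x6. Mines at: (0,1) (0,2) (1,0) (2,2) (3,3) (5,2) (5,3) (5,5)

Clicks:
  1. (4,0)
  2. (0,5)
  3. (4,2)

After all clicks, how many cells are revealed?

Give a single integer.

Answer: 22

Derivation:
Click 1 (4,0) count=0: revealed 8 new [(2,0) (2,1) (3,0) (3,1) (4,0) (4,1) (5,0) (5,1)] -> total=8
Click 2 (0,5) count=0: revealed 13 new [(0,3) (0,4) (0,5) (1,3) (1,4) (1,5) (2,3) (2,4) (2,5) (3,4) (3,5) (4,4) (4,5)] -> total=21
Click 3 (4,2) count=3: revealed 1 new [(4,2)] -> total=22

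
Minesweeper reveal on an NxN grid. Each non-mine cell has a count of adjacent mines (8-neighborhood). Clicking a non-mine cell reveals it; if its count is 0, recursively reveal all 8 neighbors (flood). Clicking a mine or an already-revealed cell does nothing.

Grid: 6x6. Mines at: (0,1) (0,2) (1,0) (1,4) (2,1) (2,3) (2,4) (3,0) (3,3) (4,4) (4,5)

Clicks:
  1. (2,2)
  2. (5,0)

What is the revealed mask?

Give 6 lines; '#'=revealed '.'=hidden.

Click 1 (2,2) count=3: revealed 1 new [(2,2)] -> total=1
Click 2 (5,0) count=0: revealed 8 new [(4,0) (4,1) (4,2) (4,3) (5,0) (5,1) (5,2) (5,3)] -> total=9

Answer: ......
......
..#...
......
####..
####..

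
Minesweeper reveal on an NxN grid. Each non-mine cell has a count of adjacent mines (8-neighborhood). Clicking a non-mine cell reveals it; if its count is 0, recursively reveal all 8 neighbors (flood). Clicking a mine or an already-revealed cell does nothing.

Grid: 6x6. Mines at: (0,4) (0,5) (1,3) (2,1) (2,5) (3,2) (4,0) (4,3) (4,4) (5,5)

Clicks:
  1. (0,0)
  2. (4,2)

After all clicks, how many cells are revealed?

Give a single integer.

Click 1 (0,0) count=0: revealed 6 new [(0,0) (0,1) (0,2) (1,0) (1,1) (1,2)] -> total=6
Click 2 (4,2) count=2: revealed 1 new [(4,2)] -> total=7

Answer: 7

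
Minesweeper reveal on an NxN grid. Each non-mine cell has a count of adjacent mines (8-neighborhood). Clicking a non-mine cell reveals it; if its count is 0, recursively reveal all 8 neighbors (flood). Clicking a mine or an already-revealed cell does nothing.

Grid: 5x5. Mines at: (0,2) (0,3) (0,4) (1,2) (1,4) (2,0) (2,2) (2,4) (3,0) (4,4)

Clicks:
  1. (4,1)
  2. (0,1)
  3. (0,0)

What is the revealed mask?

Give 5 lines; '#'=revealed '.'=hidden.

Click 1 (4,1) count=1: revealed 1 new [(4,1)] -> total=1
Click 2 (0,1) count=2: revealed 1 new [(0,1)] -> total=2
Click 3 (0,0) count=0: revealed 3 new [(0,0) (1,0) (1,1)] -> total=5

Answer: ##...
##...
.....
.....
.#...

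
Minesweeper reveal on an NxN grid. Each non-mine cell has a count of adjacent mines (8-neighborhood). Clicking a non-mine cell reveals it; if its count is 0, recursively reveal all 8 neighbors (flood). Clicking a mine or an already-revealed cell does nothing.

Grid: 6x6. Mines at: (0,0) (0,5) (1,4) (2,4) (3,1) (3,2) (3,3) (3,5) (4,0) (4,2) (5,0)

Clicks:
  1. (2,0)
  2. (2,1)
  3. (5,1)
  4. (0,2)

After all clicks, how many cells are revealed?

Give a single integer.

Click 1 (2,0) count=1: revealed 1 new [(2,0)] -> total=1
Click 2 (2,1) count=2: revealed 1 new [(2,1)] -> total=2
Click 3 (5,1) count=3: revealed 1 new [(5,1)] -> total=3
Click 4 (0,2) count=0: revealed 8 new [(0,1) (0,2) (0,3) (1,1) (1,2) (1,3) (2,2) (2,3)] -> total=11

Answer: 11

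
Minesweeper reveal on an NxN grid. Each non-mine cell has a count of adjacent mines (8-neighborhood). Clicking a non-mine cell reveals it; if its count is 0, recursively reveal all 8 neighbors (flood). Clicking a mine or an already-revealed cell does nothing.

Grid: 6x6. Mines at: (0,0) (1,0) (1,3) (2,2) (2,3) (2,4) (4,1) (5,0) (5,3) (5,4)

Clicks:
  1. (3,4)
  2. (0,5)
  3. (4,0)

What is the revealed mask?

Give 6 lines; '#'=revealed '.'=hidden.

Answer: ....##
....##
......
....#.
#.....
......

Derivation:
Click 1 (3,4) count=2: revealed 1 new [(3,4)] -> total=1
Click 2 (0,5) count=0: revealed 4 new [(0,4) (0,5) (1,4) (1,5)] -> total=5
Click 3 (4,0) count=2: revealed 1 new [(4,0)] -> total=6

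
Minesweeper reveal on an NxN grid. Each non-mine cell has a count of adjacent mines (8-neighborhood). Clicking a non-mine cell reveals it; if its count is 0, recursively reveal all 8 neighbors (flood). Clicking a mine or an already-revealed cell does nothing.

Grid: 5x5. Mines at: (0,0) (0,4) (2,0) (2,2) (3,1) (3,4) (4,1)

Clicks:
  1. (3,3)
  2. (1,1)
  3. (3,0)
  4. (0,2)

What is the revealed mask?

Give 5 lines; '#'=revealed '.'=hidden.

Answer: .###.
.###.
.....
#..#.
.....

Derivation:
Click 1 (3,3) count=2: revealed 1 new [(3,3)] -> total=1
Click 2 (1,1) count=3: revealed 1 new [(1,1)] -> total=2
Click 3 (3,0) count=3: revealed 1 new [(3,0)] -> total=3
Click 4 (0,2) count=0: revealed 5 new [(0,1) (0,2) (0,3) (1,2) (1,3)] -> total=8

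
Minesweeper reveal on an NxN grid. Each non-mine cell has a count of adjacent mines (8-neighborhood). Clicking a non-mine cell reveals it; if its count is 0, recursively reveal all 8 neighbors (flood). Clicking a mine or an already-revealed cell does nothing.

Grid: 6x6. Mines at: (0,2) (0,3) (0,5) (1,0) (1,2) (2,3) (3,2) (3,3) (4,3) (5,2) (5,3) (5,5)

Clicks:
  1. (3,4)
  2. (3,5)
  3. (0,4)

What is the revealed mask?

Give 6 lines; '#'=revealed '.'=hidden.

Click 1 (3,4) count=3: revealed 1 new [(3,4)] -> total=1
Click 2 (3,5) count=0: revealed 7 new [(1,4) (1,5) (2,4) (2,5) (3,5) (4,4) (4,5)] -> total=8
Click 3 (0,4) count=2: revealed 1 new [(0,4)] -> total=9

Answer: ....#.
....##
....##
....##
....##
......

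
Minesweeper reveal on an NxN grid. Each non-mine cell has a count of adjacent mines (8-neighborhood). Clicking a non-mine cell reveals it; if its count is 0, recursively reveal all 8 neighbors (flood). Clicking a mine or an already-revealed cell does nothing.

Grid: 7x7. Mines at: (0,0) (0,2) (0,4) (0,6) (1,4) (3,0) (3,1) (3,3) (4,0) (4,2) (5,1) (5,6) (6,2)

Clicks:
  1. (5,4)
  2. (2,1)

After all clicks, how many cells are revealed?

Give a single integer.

Click 1 (5,4) count=0: revealed 9 new [(4,3) (4,4) (4,5) (5,3) (5,4) (5,5) (6,3) (6,4) (6,5)] -> total=9
Click 2 (2,1) count=2: revealed 1 new [(2,1)] -> total=10

Answer: 10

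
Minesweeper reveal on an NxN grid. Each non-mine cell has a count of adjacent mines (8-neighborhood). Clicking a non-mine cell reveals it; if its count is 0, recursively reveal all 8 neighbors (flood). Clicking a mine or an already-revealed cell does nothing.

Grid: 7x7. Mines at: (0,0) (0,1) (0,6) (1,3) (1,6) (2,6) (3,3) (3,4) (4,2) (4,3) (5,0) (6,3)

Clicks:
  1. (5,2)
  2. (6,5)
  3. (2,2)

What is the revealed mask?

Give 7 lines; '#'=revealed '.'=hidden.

Click 1 (5,2) count=3: revealed 1 new [(5,2)] -> total=1
Click 2 (6,5) count=0: revealed 11 new [(3,5) (3,6) (4,4) (4,5) (4,6) (5,4) (5,5) (5,6) (6,4) (6,5) (6,6)] -> total=12
Click 3 (2,2) count=2: revealed 1 new [(2,2)] -> total=13

Answer: .......
.......
..#....
.....##
....###
..#.###
....###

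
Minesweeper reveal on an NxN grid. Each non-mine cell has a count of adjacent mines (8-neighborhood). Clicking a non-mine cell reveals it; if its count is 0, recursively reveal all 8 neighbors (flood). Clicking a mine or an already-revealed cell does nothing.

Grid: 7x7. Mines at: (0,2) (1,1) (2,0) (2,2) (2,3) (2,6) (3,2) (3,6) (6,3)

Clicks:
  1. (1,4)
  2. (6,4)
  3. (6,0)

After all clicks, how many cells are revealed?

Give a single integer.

Answer: 13

Derivation:
Click 1 (1,4) count=1: revealed 1 new [(1,4)] -> total=1
Click 2 (6,4) count=1: revealed 1 new [(6,4)] -> total=2
Click 3 (6,0) count=0: revealed 11 new [(3,0) (3,1) (4,0) (4,1) (4,2) (5,0) (5,1) (5,2) (6,0) (6,1) (6,2)] -> total=13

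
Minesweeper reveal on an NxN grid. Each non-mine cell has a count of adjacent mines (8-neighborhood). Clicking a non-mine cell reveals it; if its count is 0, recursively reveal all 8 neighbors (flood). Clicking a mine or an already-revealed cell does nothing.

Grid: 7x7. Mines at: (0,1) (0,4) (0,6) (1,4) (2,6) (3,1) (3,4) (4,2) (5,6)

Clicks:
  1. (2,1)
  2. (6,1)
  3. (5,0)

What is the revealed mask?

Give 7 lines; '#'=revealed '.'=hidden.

Click 1 (2,1) count=1: revealed 1 new [(2,1)] -> total=1
Click 2 (6,1) count=0: revealed 17 new [(4,0) (4,1) (4,3) (4,4) (4,5) (5,0) (5,1) (5,2) (5,3) (5,4) (5,5) (6,0) (6,1) (6,2) (6,3) (6,4) (6,5)] -> total=18
Click 3 (5,0) count=0: revealed 0 new [(none)] -> total=18

Answer: .......
.......
.#.....
.......
##.###.
######.
######.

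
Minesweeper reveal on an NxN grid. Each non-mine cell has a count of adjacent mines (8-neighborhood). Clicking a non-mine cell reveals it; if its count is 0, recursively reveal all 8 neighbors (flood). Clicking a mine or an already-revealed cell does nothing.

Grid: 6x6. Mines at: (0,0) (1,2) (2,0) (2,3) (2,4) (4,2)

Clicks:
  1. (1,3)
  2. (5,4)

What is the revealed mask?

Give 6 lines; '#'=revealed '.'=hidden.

Click 1 (1,3) count=3: revealed 1 new [(1,3)] -> total=1
Click 2 (5,4) count=0: revealed 9 new [(3,3) (3,4) (3,5) (4,3) (4,4) (4,5) (5,3) (5,4) (5,5)] -> total=10

Answer: ......
...#..
......
...###
...###
...###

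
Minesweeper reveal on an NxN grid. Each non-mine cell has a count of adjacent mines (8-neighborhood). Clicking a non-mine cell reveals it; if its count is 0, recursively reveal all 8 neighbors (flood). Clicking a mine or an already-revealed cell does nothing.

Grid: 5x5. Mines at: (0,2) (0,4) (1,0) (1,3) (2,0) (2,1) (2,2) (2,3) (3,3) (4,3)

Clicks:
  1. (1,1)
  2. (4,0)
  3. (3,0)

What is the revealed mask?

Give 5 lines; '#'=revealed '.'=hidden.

Answer: .....
.#...
.....
###..
###..

Derivation:
Click 1 (1,1) count=5: revealed 1 new [(1,1)] -> total=1
Click 2 (4,0) count=0: revealed 6 new [(3,0) (3,1) (3,2) (4,0) (4,1) (4,2)] -> total=7
Click 3 (3,0) count=2: revealed 0 new [(none)] -> total=7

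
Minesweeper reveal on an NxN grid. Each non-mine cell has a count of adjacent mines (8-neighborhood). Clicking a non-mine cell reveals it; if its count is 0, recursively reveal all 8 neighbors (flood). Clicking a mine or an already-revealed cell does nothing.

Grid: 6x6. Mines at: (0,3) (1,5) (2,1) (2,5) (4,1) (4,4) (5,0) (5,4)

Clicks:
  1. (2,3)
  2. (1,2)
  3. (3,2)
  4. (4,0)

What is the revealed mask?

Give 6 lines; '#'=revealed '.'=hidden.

Answer: ......
..###.
..###.
..###.
#.....
......

Derivation:
Click 1 (2,3) count=0: revealed 9 new [(1,2) (1,3) (1,4) (2,2) (2,3) (2,4) (3,2) (3,3) (3,4)] -> total=9
Click 2 (1,2) count=2: revealed 0 new [(none)] -> total=9
Click 3 (3,2) count=2: revealed 0 new [(none)] -> total=9
Click 4 (4,0) count=2: revealed 1 new [(4,0)] -> total=10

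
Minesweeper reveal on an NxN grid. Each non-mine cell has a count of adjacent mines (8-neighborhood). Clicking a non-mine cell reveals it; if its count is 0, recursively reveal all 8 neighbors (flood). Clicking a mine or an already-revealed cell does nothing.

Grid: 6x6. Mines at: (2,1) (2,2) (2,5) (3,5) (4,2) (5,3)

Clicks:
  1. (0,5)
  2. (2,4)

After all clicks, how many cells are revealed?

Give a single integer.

Click 1 (0,5) count=0: revealed 12 new [(0,0) (0,1) (0,2) (0,3) (0,4) (0,5) (1,0) (1,1) (1,2) (1,3) (1,4) (1,5)] -> total=12
Click 2 (2,4) count=2: revealed 1 new [(2,4)] -> total=13

Answer: 13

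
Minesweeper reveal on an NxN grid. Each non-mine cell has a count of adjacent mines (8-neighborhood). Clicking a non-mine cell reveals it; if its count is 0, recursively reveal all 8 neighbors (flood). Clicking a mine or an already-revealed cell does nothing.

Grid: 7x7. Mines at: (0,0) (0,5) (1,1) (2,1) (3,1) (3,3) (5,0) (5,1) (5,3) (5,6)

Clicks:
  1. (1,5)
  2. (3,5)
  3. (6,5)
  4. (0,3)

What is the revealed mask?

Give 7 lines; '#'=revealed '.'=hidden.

Click 1 (1,5) count=1: revealed 1 new [(1,5)] -> total=1
Click 2 (3,5) count=0: revealed 11 new [(1,4) (1,6) (2,4) (2,5) (2,6) (3,4) (3,5) (3,6) (4,4) (4,5) (4,6)] -> total=12
Click 3 (6,5) count=1: revealed 1 new [(6,5)] -> total=13
Click 4 (0,3) count=0: revealed 7 new [(0,2) (0,3) (0,4) (1,2) (1,3) (2,2) (2,3)] -> total=20

Answer: ..###..
..#####
..#####
....###
....###
.......
.....#.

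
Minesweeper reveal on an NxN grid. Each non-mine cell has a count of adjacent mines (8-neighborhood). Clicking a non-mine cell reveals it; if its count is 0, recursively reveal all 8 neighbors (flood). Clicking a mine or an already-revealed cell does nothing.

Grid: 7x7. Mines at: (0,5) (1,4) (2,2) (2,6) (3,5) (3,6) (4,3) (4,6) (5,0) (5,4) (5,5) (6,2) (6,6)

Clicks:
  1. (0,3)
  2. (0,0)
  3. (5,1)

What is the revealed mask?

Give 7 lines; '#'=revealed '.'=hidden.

Click 1 (0,3) count=1: revealed 1 new [(0,3)] -> total=1
Click 2 (0,0) count=0: revealed 13 new [(0,0) (0,1) (0,2) (1,0) (1,1) (1,2) (1,3) (2,0) (2,1) (3,0) (3,1) (4,0) (4,1)] -> total=14
Click 3 (5,1) count=2: revealed 1 new [(5,1)] -> total=15

Answer: ####...
####...
##.....
##.....
##.....
.#.....
.......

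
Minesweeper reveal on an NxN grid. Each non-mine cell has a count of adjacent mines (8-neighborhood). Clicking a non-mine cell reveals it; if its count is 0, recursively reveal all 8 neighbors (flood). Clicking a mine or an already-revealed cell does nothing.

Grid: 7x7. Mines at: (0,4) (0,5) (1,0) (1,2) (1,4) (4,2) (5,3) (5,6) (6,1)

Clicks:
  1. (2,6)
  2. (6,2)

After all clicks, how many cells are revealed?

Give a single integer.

Click 1 (2,6) count=0: revealed 14 new [(1,5) (1,6) (2,3) (2,4) (2,5) (2,6) (3,3) (3,4) (3,5) (3,6) (4,3) (4,4) (4,5) (4,6)] -> total=14
Click 2 (6,2) count=2: revealed 1 new [(6,2)] -> total=15

Answer: 15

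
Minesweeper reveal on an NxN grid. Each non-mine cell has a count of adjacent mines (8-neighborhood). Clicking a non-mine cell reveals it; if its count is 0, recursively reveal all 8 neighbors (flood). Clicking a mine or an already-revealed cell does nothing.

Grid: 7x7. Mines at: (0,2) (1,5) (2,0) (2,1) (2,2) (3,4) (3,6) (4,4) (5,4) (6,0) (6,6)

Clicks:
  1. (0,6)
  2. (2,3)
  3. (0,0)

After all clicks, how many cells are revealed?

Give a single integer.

Click 1 (0,6) count=1: revealed 1 new [(0,6)] -> total=1
Click 2 (2,3) count=2: revealed 1 new [(2,3)] -> total=2
Click 3 (0,0) count=0: revealed 4 new [(0,0) (0,1) (1,0) (1,1)] -> total=6

Answer: 6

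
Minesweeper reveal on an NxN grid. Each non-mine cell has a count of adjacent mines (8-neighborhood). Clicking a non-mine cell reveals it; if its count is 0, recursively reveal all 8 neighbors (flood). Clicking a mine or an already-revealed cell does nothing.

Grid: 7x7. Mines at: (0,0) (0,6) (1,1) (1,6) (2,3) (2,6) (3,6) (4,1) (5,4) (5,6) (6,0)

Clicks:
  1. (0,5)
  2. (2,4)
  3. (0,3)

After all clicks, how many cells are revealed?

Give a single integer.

Click 1 (0,5) count=2: revealed 1 new [(0,5)] -> total=1
Click 2 (2,4) count=1: revealed 1 new [(2,4)] -> total=2
Click 3 (0,3) count=0: revealed 7 new [(0,2) (0,3) (0,4) (1,2) (1,3) (1,4) (1,5)] -> total=9

Answer: 9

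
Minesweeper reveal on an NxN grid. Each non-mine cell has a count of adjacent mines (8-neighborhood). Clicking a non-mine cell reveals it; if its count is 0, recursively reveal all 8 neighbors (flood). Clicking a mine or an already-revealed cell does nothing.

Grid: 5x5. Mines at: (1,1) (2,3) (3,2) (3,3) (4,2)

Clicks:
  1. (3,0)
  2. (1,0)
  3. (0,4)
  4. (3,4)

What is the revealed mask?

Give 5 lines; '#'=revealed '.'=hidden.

Click 1 (3,0) count=0: revealed 6 new [(2,0) (2,1) (3,0) (3,1) (4,0) (4,1)] -> total=6
Click 2 (1,0) count=1: revealed 1 new [(1,0)] -> total=7
Click 3 (0,4) count=0: revealed 6 new [(0,2) (0,3) (0,4) (1,2) (1,3) (1,4)] -> total=13
Click 4 (3,4) count=2: revealed 1 new [(3,4)] -> total=14

Answer: ..###
#.###
##...
##..#
##...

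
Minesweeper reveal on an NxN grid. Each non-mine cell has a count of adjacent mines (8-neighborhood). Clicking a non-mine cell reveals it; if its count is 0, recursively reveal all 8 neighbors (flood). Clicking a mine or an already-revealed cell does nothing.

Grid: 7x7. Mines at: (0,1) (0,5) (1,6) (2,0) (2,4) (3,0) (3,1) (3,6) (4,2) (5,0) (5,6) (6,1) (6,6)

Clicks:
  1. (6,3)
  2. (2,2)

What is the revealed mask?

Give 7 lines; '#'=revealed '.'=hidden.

Answer: .......
.......
..#....
...###.
...###.
..####.
..####.

Derivation:
Click 1 (6,3) count=0: revealed 14 new [(3,3) (3,4) (3,5) (4,3) (4,4) (4,5) (5,2) (5,3) (5,4) (5,5) (6,2) (6,3) (6,4) (6,5)] -> total=14
Click 2 (2,2) count=1: revealed 1 new [(2,2)] -> total=15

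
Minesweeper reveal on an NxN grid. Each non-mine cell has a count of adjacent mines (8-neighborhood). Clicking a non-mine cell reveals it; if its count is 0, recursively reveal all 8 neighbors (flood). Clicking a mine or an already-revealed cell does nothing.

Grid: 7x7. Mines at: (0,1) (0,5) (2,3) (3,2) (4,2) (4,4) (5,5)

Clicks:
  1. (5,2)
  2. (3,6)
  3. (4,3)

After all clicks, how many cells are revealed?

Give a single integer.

Answer: 13

Derivation:
Click 1 (5,2) count=1: revealed 1 new [(5,2)] -> total=1
Click 2 (3,6) count=0: revealed 11 new [(1,4) (1,5) (1,6) (2,4) (2,5) (2,6) (3,4) (3,5) (3,6) (4,5) (4,6)] -> total=12
Click 3 (4,3) count=3: revealed 1 new [(4,3)] -> total=13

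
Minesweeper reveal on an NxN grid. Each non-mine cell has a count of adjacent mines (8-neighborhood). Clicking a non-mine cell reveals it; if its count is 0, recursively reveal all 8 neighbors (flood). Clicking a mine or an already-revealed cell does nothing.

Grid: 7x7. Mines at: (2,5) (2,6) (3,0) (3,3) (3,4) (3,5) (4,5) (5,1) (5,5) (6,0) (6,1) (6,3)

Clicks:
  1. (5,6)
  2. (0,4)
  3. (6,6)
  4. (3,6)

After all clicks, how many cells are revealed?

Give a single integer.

Answer: 22

Derivation:
Click 1 (5,6) count=2: revealed 1 new [(5,6)] -> total=1
Click 2 (0,4) count=0: revealed 19 new [(0,0) (0,1) (0,2) (0,3) (0,4) (0,5) (0,6) (1,0) (1,1) (1,2) (1,3) (1,4) (1,5) (1,6) (2,0) (2,1) (2,2) (2,3) (2,4)] -> total=20
Click 3 (6,6) count=1: revealed 1 new [(6,6)] -> total=21
Click 4 (3,6) count=4: revealed 1 new [(3,6)] -> total=22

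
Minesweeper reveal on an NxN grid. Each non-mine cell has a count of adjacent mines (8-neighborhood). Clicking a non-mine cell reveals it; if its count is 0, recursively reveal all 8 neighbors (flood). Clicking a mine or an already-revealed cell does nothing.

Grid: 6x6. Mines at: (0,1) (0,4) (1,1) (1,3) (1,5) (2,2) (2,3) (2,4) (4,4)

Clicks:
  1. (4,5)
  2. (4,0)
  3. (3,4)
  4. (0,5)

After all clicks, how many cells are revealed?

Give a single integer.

Click 1 (4,5) count=1: revealed 1 new [(4,5)] -> total=1
Click 2 (4,0) count=0: revealed 14 new [(2,0) (2,1) (3,0) (3,1) (3,2) (3,3) (4,0) (4,1) (4,2) (4,3) (5,0) (5,1) (5,2) (5,3)] -> total=15
Click 3 (3,4) count=3: revealed 1 new [(3,4)] -> total=16
Click 4 (0,5) count=2: revealed 1 new [(0,5)] -> total=17

Answer: 17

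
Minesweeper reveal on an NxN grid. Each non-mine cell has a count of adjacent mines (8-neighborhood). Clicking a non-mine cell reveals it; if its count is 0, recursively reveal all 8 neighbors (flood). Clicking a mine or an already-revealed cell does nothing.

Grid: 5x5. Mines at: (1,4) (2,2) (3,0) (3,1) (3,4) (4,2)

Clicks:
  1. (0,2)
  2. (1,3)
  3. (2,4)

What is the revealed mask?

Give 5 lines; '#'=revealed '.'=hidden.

Answer: ####.
####.
##..#
.....
.....

Derivation:
Click 1 (0,2) count=0: revealed 10 new [(0,0) (0,1) (0,2) (0,3) (1,0) (1,1) (1,2) (1,3) (2,0) (2,1)] -> total=10
Click 2 (1,3) count=2: revealed 0 new [(none)] -> total=10
Click 3 (2,4) count=2: revealed 1 new [(2,4)] -> total=11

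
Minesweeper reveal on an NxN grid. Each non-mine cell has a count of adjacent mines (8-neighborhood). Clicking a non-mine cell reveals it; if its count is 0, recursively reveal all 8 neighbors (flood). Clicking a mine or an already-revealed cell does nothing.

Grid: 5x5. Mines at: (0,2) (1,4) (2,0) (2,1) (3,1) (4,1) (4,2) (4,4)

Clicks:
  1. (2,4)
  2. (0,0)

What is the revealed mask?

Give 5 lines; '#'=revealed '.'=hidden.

Answer: ##...
##...
....#
.....
.....

Derivation:
Click 1 (2,4) count=1: revealed 1 new [(2,4)] -> total=1
Click 2 (0,0) count=0: revealed 4 new [(0,0) (0,1) (1,0) (1,1)] -> total=5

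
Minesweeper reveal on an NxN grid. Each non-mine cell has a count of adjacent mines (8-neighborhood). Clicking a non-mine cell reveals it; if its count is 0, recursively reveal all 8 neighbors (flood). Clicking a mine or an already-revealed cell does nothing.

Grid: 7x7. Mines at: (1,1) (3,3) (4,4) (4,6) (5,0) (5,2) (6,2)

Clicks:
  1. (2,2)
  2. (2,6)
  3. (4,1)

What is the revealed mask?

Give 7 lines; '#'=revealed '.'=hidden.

Answer: ..#####
..#####
..#####
....###
.#.....
.......
.......

Derivation:
Click 1 (2,2) count=2: revealed 1 new [(2,2)] -> total=1
Click 2 (2,6) count=0: revealed 17 new [(0,2) (0,3) (0,4) (0,5) (0,6) (1,2) (1,3) (1,4) (1,5) (1,6) (2,3) (2,4) (2,5) (2,6) (3,4) (3,5) (3,6)] -> total=18
Click 3 (4,1) count=2: revealed 1 new [(4,1)] -> total=19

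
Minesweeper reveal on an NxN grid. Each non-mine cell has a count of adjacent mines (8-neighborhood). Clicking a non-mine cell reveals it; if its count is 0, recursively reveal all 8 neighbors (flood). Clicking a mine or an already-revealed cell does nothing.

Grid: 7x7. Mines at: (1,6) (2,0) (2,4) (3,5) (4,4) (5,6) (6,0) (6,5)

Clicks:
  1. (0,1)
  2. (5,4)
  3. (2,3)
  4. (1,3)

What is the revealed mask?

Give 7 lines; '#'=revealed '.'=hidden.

Answer: ######.
######.
.###...
####...
####...
#####..
.####..

Derivation:
Click 1 (0,1) count=0: revealed 32 new [(0,0) (0,1) (0,2) (0,3) (0,4) (0,5) (1,0) (1,1) (1,2) (1,3) (1,4) (1,5) (2,1) (2,2) (2,3) (3,0) (3,1) (3,2) (3,3) (4,0) (4,1) (4,2) (4,3) (5,0) (5,1) (5,2) (5,3) (5,4) (6,1) (6,2) (6,3) (6,4)] -> total=32
Click 2 (5,4) count=2: revealed 0 new [(none)] -> total=32
Click 3 (2,3) count=1: revealed 0 new [(none)] -> total=32
Click 4 (1,3) count=1: revealed 0 new [(none)] -> total=32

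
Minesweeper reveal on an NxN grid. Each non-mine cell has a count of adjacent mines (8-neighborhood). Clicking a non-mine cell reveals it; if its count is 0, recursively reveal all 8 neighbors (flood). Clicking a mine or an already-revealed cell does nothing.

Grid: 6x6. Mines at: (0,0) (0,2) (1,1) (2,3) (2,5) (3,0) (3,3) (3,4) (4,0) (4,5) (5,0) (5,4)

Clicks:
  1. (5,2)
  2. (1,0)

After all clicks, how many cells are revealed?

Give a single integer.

Answer: 7

Derivation:
Click 1 (5,2) count=0: revealed 6 new [(4,1) (4,2) (4,3) (5,1) (5,2) (5,3)] -> total=6
Click 2 (1,0) count=2: revealed 1 new [(1,0)] -> total=7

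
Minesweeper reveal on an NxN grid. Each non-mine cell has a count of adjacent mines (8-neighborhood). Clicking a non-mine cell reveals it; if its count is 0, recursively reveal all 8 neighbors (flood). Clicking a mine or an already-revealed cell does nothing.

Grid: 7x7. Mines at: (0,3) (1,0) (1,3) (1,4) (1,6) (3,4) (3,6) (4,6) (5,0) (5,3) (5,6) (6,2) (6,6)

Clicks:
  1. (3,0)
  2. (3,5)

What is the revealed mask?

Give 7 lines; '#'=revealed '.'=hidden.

Answer: .......
.......
####...
####.#.
####...
.......
.......

Derivation:
Click 1 (3,0) count=0: revealed 12 new [(2,0) (2,1) (2,2) (2,3) (3,0) (3,1) (3,2) (3,3) (4,0) (4,1) (4,2) (4,3)] -> total=12
Click 2 (3,5) count=3: revealed 1 new [(3,5)] -> total=13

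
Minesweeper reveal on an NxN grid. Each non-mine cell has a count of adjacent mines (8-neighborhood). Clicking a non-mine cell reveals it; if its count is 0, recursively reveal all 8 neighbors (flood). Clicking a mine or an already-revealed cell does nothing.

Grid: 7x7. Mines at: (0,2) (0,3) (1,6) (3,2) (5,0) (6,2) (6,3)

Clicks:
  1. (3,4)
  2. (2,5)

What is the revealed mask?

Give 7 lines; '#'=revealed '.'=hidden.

Click 1 (3,4) count=0: revealed 22 new [(1,3) (1,4) (1,5) (2,3) (2,4) (2,5) (2,6) (3,3) (3,4) (3,5) (3,6) (4,3) (4,4) (4,5) (4,6) (5,3) (5,4) (5,5) (5,6) (6,4) (6,5) (6,6)] -> total=22
Click 2 (2,5) count=1: revealed 0 new [(none)] -> total=22

Answer: .......
...###.
...####
...####
...####
...####
....###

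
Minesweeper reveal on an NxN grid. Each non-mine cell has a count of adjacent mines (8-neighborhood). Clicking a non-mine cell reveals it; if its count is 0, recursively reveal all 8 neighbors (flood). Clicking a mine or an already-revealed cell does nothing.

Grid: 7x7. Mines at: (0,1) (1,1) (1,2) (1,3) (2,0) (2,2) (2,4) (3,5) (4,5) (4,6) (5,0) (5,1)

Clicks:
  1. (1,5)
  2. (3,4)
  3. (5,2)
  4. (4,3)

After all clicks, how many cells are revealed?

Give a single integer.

Answer: 17

Derivation:
Click 1 (1,5) count=1: revealed 1 new [(1,5)] -> total=1
Click 2 (3,4) count=3: revealed 1 new [(3,4)] -> total=2
Click 3 (5,2) count=1: revealed 1 new [(5,2)] -> total=3
Click 4 (4,3) count=0: revealed 14 new [(3,2) (3,3) (4,2) (4,3) (4,4) (5,3) (5,4) (5,5) (5,6) (6,2) (6,3) (6,4) (6,5) (6,6)] -> total=17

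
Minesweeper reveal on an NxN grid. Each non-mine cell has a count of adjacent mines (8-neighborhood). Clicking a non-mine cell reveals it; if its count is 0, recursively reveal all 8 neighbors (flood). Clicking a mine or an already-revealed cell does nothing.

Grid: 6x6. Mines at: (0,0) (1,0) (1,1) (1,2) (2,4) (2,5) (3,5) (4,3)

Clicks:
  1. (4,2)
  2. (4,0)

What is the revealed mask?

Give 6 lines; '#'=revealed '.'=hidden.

Answer: ......
......
###...
###...
###...
###...

Derivation:
Click 1 (4,2) count=1: revealed 1 new [(4,2)] -> total=1
Click 2 (4,0) count=0: revealed 11 new [(2,0) (2,1) (2,2) (3,0) (3,1) (3,2) (4,0) (4,1) (5,0) (5,1) (5,2)] -> total=12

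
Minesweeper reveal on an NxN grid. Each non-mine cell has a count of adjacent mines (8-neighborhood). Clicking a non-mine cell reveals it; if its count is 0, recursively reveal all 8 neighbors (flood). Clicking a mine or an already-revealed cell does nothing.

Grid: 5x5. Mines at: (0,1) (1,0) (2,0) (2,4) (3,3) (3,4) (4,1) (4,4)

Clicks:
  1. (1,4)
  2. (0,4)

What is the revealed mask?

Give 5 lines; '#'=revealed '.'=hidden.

Answer: ..###
..###
.....
.....
.....

Derivation:
Click 1 (1,4) count=1: revealed 1 new [(1,4)] -> total=1
Click 2 (0,4) count=0: revealed 5 new [(0,2) (0,3) (0,4) (1,2) (1,3)] -> total=6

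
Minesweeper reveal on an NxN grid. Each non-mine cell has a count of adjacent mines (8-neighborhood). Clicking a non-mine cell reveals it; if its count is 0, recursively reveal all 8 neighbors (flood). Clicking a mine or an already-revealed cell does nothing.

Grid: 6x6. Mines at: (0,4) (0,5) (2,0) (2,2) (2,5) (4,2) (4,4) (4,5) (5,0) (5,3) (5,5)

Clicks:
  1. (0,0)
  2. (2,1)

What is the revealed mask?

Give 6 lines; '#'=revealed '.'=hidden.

Answer: ####..
####..
.#....
......
......
......

Derivation:
Click 1 (0,0) count=0: revealed 8 new [(0,0) (0,1) (0,2) (0,3) (1,0) (1,1) (1,2) (1,3)] -> total=8
Click 2 (2,1) count=2: revealed 1 new [(2,1)] -> total=9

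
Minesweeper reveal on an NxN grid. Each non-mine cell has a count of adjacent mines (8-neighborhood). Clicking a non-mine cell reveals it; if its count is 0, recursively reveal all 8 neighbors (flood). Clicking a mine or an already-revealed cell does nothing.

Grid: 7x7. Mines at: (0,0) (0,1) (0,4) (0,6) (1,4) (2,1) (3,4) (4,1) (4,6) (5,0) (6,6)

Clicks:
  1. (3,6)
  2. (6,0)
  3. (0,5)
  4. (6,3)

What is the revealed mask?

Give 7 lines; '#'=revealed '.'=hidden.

Click 1 (3,6) count=1: revealed 1 new [(3,6)] -> total=1
Click 2 (6,0) count=1: revealed 1 new [(6,0)] -> total=2
Click 3 (0,5) count=3: revealed 1 new [(0,5)] -> total=3
Click 4 (6,3) count=0: revealed 14 new [(4,2) (4,3) (4,4) (4,5) (5,1) (5,2) (5,3) (5,4) (5,5) (6,1) (6,2) (6,3) (6,4) (6,5)] -> total=17

Answer: .....#.
.......
.......
......#
..####.
.#####.
######.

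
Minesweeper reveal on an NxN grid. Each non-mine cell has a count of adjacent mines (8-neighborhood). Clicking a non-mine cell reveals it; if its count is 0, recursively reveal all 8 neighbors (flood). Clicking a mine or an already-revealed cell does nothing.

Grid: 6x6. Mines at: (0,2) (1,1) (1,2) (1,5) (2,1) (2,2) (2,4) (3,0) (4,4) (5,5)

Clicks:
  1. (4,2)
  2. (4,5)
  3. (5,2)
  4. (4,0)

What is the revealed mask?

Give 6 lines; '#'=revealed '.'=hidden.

Answer: ......
......
......
.###..
####.#
####..

Derivation:
Click 1 (4,2) count=0: revealed 11 new [(3,1) (3,2) (3,3) (4,0) (4,1) (4,2) (4,3) (5,0) (5,1) (5,2) (5,3)] -> total=11
Click 2 (4,5) count=2: revealed 1 new [(4,5)] -> total=12
Click 3 (5,2) count=0: revealed 0 new [(none)] -> total=12
Click 4 (4,0) count=1: revealed 0 new [(none)] -> total=12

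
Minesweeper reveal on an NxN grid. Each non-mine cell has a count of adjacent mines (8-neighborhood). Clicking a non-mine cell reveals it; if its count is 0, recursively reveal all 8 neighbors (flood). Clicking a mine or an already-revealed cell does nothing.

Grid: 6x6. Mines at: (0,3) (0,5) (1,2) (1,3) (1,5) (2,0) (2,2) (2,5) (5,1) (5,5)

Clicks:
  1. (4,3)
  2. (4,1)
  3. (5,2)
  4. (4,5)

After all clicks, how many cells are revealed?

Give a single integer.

Click 1 (4,3) count=0: revealed 9 new [(3,2) (3,3) (3,4) (4,2) (4,3) (4,4) (5,2) (5,3) (5,4)] -> total=9
Click 2 (4,1) count=1: revealed 1 new [(4,1)] -> total=10
Click 3 (5,2) count=1: revealed 0 new [(none)] -> total=10
Click 4 (4,5) count=1: revealed 1 new [(4,5)] -> total=11

Answer: 11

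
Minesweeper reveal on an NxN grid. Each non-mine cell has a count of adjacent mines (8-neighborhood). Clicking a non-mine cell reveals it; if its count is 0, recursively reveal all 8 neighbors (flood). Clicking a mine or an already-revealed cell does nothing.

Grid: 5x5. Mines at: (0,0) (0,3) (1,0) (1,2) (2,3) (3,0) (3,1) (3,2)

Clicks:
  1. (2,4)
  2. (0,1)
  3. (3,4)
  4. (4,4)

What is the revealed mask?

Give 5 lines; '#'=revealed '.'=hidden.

Answer: .#...
.....
....#
...##
...##

Derivation:
Click 1 (2,4) count=1: revealed 1 new [(2,4)] -> total=1
Click 2 (0,1) count=3: revealed 1 new [(0,1)] -> total=2
Click 3 (3,4) count=1: revealed 1 new [(3,4)] -> total=3
Click 4 (4,4) count=0: revealed 3 new [(3,3) (4,3) (4,4)] -> total=6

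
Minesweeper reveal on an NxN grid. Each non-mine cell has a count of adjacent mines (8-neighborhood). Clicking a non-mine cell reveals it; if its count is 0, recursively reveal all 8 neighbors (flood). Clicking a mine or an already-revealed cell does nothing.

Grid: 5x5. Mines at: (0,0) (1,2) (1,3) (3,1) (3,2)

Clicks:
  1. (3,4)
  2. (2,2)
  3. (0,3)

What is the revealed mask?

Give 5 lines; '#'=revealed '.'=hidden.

Answer: ...#.
.....
..###
...##
...##

Derivation:
Click 1 (3,4) count=0: revealed 6 new [(2,3) (2,4) (3,3) (3,4) (4,3) (4,4)] -> total=6
Click 2 (2,2) count=4: revealed 1 new [(2,2)] -> total=7
Click 3 (0,3) count=2: revealed 1 new [(0,3)] -> total=8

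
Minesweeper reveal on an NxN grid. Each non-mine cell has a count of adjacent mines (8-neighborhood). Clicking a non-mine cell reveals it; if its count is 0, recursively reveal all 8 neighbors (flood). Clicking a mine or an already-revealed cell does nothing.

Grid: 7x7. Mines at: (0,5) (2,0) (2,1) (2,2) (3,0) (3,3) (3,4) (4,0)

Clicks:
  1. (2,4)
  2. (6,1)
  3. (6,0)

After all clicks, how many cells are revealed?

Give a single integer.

Answer: 27

Derivation:
Click 1 (2,4) count=2: revealed 1 new [(2,4)] -> total=1
Click 2 (6,1) count=0: revealed 26 new [(1,5) (1,6) (2,5) (2,6) (3,5) (3,6) (4,1) (4,2) (4,3) (4,4) (4,5) (4,6) (5,0) (5,1) (5,2) (5,3) (5,4) (5,5) (5,6) (6,0) (6,1) (6,2) (6,3) (6,4) (6,5) (6,6)] -> total=27
Click 3 (6,0) count=0: revealed 0 new [(none)] -> total=27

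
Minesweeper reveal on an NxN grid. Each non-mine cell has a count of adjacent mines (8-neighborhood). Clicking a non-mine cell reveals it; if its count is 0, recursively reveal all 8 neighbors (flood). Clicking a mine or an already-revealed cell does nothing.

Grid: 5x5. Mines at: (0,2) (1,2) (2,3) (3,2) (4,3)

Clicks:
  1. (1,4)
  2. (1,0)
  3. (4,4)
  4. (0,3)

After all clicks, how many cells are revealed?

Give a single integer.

Click 1 (1,4) count=1: revealed 1 new [(1,4)] -> total=1
Click 2 (1,0) count=0: revealed 10 new [(0,0) (0,1) (1,0) (1,1) (2,0) (2,1) (3,0) (3,1) (4,0) (4,1)] -> total=11
Click 3 (4,4) count=1: revealed 1 new [(4,4)] -> total=12
Click 4 (0,3) count=2: revealed 1 new [(0,3)] -> total=13

Answer: 13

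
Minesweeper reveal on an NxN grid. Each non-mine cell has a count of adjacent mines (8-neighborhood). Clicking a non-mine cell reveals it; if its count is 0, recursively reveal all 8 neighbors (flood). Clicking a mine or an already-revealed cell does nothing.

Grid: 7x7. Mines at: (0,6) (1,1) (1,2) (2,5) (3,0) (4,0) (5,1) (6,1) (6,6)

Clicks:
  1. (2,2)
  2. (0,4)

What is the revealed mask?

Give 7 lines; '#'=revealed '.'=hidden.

Answer: ...###.
...###.
..#....
.......
.......
.......
.......

Derivation:
Click 1 (2,2) count=2: revealed 1 new [(2,2)] -> total=1
Click 2 (0,4) count=0: revealed 6 new [(0,3) (0,4) (0,5) (1,3) (1,4) (1,5)] -> total=7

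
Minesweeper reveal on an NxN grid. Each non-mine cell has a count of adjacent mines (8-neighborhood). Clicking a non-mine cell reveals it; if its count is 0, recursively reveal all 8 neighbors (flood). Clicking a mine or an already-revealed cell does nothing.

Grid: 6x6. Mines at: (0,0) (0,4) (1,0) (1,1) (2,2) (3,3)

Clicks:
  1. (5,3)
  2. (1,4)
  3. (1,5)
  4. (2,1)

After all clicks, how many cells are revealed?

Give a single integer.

Click 1 (5,3) count=0: revealed 23 new [(1,4) (1,5) (2,0) (2,1) (2,4) (2,5) (3,0) (3,1) (3,2) (3,4) (3,5) (4,0) (4,1) (4,2) (4,3) (4,4) (4,5) (5,0) (5,1) (5,2) (5,3) (5,4) (5,5)] -> total=23
Click 2 (1,4) count=1: revealed 0 new [(none)] -> total=23
Click 3 (1,5) count=1: revealed 0 new [(none)] -> total=23
Click 4 (2,1) count=3: revealed 0 new [(none)] -> total=23

Answer: 23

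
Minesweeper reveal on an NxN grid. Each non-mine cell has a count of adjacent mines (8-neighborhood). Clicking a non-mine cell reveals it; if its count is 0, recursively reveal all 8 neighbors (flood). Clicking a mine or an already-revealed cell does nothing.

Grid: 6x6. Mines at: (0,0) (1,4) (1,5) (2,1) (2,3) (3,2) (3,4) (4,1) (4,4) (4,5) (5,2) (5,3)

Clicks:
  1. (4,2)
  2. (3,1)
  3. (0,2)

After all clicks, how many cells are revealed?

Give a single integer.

Answer: 8

Derivation:
Click 1 (4,2) count=4: revealed 1 new [(4,2)] -> total=1
Click 2 (3,1) count=3: revealed 1 new [(3,1)] -> total=2
Click 3 (0,2) count=0: revealed 6 new [(0,1) (0,2) (0,3) (1,1) (1,2) (1,3)] -> total=8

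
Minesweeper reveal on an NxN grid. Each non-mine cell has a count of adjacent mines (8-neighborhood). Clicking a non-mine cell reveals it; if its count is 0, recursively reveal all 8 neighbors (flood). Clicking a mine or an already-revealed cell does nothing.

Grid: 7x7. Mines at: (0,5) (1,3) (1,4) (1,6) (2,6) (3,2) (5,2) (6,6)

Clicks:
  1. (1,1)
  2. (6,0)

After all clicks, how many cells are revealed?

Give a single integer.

Click 1 (1,1) count=0: revealed 17 new [(0,0) (0,1) (0,2) (1,0) (1,1) (1,2) (2,0) (2,1) (2,2) (3,0) (3,1) (4,0) (4,1) (5,0) (5,1) (6,0) (6,1)] -> total=17
Click 2 (6,0) count=0: revealed 0 new [(none)] -> total=17

Answer: 17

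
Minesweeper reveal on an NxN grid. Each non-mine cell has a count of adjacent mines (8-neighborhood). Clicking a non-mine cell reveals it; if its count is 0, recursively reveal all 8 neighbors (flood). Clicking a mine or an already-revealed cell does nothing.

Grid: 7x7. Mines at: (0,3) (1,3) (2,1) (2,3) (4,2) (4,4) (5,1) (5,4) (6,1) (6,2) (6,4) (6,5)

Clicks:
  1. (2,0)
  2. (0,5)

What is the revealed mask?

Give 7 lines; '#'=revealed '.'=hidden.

Click 1 (2,0) count=1: revealed 1 new [(2,0)] -> total=1
Click 2 (0,5) count=0: revealed 16 new [(0,4) (0,5) (0,6) (1,4) (1,5) (1,6) (2,4) (2,5) (2,6) (3,4) (3,5) (3,6) (4,5) (4,6) (5,5) (5,6)] -> total=17

Answer: ....###
....###
#...###
....###
.....##
.....##
.......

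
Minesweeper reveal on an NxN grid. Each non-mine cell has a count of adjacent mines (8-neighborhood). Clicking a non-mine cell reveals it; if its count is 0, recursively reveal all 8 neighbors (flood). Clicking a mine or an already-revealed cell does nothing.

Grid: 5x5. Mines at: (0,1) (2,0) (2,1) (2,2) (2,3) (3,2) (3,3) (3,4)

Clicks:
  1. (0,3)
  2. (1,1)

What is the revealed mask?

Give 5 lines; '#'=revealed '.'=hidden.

Click 1 (0,3) count=0: revealed 6 new [(0,2) (0,3) (0,4) (1,2) (1,3) (1,4)] -> total=6
Click 2 (1,1) count=4: revealed 1 new [(1,1)] -> total=7

Answer: ..###
.####
.....
.....
.....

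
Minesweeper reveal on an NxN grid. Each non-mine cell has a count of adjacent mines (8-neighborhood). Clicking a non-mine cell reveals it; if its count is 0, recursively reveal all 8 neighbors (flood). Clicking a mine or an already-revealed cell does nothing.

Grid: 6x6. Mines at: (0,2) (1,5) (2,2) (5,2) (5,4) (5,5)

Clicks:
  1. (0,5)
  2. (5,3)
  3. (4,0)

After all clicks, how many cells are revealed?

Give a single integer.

Click 1 (0,5) count=1: revealed 1 new [(0,5)] -> total=1
Click 2 (5,3) count=2: revealed 1 new [(5,3)] -> total=2
Click 3 (4,0) count=0: revealed 12 new [(0,0) (0,1) (1,0) (1,1) (2,0) (2,1) (3,0) (3,1) (4,0) (4,1) (5,0) (5,1)] -> total=14

Answer: 14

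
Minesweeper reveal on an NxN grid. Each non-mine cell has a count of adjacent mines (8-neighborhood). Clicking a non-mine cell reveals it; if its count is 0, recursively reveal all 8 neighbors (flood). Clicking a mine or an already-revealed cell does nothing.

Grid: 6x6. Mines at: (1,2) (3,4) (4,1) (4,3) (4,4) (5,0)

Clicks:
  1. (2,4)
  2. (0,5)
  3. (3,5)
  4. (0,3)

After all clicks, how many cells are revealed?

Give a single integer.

Click 1 (2,4) count=1: revealed 1 new [(2,4)] -> total=1
Click 2 (0,5) count=0: revealed 8 new [(0,3) (0,4) (0,5) (1,3) (1,4) (1,5) (2,3) (2,5)] -> total=9
Click 3 (3,5) count=2: revealed 1 new [(3,5)] -> total=10
Click 4 (0,3) count=1: revealed 0 new [(none)] -> total=10

Answer: 10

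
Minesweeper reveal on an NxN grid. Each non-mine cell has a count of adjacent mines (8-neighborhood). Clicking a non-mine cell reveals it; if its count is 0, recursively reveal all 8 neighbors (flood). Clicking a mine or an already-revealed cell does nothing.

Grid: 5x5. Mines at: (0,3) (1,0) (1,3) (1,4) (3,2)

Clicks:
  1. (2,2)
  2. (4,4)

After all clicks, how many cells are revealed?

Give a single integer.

Click 1 (2,2) count=2: revealed 1 new [(2,2)] -> total=1
Click 2 (4,4) count=0: revealed 6 new [(2,3) (2,4) (3,3) (3,4) (4,3) (4,4)] -> total=7

Answer: 7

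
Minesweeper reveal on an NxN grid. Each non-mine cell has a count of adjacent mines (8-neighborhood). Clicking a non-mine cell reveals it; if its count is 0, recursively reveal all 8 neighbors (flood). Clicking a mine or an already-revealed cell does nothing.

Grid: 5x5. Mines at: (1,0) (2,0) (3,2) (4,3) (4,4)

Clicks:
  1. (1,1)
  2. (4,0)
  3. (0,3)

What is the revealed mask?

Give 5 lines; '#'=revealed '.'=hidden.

Click 1 (1,1) count=2: revealed 1 new [(1,1)] -> total=1
Click 2 (4,0) count=0: revealed 4 new [(3,0) (3,1) (4,0) (4,1)] -> total=5
Click 3 (0,3) count=0: revealed 13 new [(0,1) (0,2) (0,3) (0,4) (1,2) (1,3) (1,4) (2,1) (2,2) (2,3) (2,4) (3,3) (3,4)] -> total=18

Answer: .####
.####
.####
##.##
##...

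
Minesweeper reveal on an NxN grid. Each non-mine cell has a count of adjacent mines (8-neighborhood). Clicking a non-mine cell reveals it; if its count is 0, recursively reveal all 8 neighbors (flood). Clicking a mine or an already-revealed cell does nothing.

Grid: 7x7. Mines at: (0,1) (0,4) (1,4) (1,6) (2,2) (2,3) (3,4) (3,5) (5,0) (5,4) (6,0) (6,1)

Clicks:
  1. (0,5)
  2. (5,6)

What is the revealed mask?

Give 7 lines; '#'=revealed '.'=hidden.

Answer: .....#.
.......
.......
.......
.....##
.....##
.....##

Derivation:
Click 1 (0,5) count=3: revealed 1 new [(0,5)] -> total=1
Click 2 (5,6) count=0: revealed 6 new [(4,5) (4,6) (5,5) (5,6) (6,5) (6,6)] -> total=7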